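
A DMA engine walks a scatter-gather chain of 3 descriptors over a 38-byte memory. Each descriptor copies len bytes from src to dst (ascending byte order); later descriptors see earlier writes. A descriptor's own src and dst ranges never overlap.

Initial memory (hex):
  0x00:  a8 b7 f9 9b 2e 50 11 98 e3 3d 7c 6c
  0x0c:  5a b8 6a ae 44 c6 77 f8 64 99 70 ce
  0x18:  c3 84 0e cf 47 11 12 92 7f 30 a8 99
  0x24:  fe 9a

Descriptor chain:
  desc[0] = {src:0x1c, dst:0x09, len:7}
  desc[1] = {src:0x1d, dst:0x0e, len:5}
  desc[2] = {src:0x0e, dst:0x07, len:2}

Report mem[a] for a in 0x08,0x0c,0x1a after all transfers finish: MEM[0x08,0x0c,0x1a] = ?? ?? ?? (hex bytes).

MEM[0x08,0x0c,0x1a] = 12 92 0e

#0 dst[0x09+7] := {0x47,0x11,0x12,0x92,0x7f,0x30,0xa8}
#1 dst[0x0e+5] := {0x11,0x12,0x92,0x7f,0x30}
#2 dst[0x07+2] := {0x11,0x12}
query mem[0x08]=0x12, mem[0x0c]=0x92, mem[0x1a]=0x0e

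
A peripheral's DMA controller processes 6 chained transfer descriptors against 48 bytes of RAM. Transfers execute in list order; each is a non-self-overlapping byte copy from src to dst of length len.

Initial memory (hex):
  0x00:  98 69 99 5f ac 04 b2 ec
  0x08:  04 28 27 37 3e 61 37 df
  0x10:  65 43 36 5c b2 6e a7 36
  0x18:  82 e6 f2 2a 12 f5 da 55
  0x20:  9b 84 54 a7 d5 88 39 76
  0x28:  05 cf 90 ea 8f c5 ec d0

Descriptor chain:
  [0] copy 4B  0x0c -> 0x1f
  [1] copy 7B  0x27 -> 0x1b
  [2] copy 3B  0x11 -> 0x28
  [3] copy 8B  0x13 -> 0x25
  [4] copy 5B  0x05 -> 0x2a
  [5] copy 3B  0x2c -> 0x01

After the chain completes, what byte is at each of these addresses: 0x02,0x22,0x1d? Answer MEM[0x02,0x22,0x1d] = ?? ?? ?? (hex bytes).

MEM[0x02,0x22,0x1d] = 04 df cf

  after D0: wrote 4B at 0x1f = 3e6137df
  after D1: wrote 7B at 0x1b = 7605cf90ea8fc5
  after D2: wrote 3B at 0x28 = 43365c
  after D3: wrote 8B at 0x25 = 5cb26ea73682e6f2
  after D4: wrote 5B at 0x2a = 04b2ec0428
  after D5: wrote 3B at 0x01 = ec0428
query mem[0x02]=0x04, mem[0x22]=0xdf, mem[0x1d]=0xcf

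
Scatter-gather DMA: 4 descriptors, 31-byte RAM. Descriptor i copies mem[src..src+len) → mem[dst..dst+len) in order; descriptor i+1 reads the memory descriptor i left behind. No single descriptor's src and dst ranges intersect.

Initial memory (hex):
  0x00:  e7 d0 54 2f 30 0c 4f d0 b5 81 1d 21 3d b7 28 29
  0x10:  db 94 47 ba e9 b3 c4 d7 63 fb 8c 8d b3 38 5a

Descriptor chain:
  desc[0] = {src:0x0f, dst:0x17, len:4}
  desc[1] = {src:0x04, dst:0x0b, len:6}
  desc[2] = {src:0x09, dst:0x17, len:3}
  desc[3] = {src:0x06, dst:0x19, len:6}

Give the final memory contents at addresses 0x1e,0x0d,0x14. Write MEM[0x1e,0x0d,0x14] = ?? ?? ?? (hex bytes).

  after D0: wrote 4B at 0x17 = 29db9447
  after D1: wrote 6B at 0x0b = 300c4fd0b581
  after D2: wrote 3B at 0x17 = 811d30
  after D3: wrote 6B at 0x19 = 4fd0b5811d30
query mem[0x1e]=0x30, mem[0x0d]=0x4f, mem[0x14]=0xe9

MEM[0x1e,0x0d,0x14] = 30 4f e9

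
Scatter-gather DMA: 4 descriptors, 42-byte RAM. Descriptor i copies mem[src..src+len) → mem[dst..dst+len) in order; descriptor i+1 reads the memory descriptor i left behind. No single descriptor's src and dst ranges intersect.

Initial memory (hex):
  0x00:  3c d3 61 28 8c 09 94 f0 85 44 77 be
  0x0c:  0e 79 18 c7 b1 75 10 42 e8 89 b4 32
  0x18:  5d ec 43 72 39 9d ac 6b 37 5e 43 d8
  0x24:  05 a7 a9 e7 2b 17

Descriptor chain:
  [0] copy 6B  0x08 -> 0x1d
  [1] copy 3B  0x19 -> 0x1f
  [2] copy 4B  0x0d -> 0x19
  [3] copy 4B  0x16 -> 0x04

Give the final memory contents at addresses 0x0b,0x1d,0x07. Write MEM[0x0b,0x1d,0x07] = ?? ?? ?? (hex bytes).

  after D0: wrote 6B at 0x1d = 854477be0e79
  after D1: wrote 3B at 0x1f = ec4372
  after D2: wrote 4B at 0x19 = 7918c7b1
  after D3: wrote 4B at 0x04 = b4325d79
query mem[0x0b]=0xbe, mem[0x1d]=0x85, mem[0x07]=0x79

MEM[0x0b,0x1d,0x07] = be 85 79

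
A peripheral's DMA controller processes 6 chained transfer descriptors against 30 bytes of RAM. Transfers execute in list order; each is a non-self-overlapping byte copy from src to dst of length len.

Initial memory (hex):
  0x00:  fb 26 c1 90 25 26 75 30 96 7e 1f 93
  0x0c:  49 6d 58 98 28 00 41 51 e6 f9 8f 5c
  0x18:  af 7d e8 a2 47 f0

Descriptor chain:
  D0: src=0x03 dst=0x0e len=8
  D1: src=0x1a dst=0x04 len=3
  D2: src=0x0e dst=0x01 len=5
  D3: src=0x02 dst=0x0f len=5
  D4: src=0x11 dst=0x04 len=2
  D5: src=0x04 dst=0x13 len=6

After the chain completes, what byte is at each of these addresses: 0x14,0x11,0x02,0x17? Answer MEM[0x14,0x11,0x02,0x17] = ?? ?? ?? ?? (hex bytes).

MEM[0x14,0x11,0x02,0x17] = 30 75 25 96

#0 dst[0x0e+8] := {0x90,0x25,0x26,0x75,0x30,0x96,0x7e,0x1f}
#1 dst[0x04+3] := {0xe8,0xa2,0x47}
#2 dst[0x01+5] := {0x90,0x25,0x26,0x75,0x30}
#3 dst[0x0f+5] := {0x25,0x26,0x75,0x30,0x47}
#4 dst[0x04+2] := {0x75,0x30}
#5 dst[0x13+6] := {0x75,0x30,0x47,0x30,0x96,0x7e}
query mem[0x14]=0x30, mem[0x11]=0x75, mem[0x02]=0x25, mem[0x17]=0x96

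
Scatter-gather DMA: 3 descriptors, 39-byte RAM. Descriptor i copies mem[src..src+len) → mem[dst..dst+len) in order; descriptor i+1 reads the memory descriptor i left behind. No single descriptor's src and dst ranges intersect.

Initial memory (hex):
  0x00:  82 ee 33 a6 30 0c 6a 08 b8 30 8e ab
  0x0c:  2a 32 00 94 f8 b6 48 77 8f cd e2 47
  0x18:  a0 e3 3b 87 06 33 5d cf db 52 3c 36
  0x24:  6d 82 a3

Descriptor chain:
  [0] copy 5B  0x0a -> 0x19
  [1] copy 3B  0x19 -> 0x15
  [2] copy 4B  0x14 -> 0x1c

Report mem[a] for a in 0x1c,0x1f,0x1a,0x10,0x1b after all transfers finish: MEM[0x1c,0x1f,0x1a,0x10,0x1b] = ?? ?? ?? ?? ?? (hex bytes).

MEM[0x1c,0x1f,0x1a,0x10,0x1b] = 8f 2a ab f8 2a

[0] 0x0a->0x19 len=5 : 8e ab 2a 32 00
[1] 0x19->0x15 len=3 : 8e ab 2a
[2] 0x14->0x1c len=4 : 8f 8e ab 2a
query mem[0x1c]=0x8f, mem[0x1f]=0x2a, mem[0x1a]=0xab, mem[0x10]=0xf8, mem[0x1b]=0x2a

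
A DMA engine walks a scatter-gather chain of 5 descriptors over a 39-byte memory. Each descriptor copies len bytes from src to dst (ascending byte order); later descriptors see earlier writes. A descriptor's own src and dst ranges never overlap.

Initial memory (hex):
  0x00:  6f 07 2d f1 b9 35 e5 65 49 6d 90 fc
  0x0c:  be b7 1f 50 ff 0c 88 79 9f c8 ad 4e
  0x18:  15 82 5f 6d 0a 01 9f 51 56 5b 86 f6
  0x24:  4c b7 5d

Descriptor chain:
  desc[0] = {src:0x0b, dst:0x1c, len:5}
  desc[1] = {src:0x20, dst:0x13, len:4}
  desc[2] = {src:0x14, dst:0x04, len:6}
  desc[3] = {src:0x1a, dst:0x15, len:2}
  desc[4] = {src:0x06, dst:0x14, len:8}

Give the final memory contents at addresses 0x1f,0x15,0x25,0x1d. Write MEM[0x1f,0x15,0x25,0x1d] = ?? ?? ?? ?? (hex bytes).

[0] 0x0b->0x1c len=5 : fc be b7 1f 50
[1] 0x20->0x13 len=4 : 50 5b 86 f6
[2] 0x14->0x04 len=6 : 5b 86 f6 4e 15 82
[3] 0x1a->0x15 len=2 : 5f 6d
[4] 0x06->0x14 len=8 : f6 4e 15 82 90 fc be b7
query mem[0x1f]=0x1f, mem[0x15]=0x4e, mem[0x25]=0xb7, mem[0x1d]=0xbe

MEM[0x1f,0x15,0x25,0x1d] = 1f 4e b7 be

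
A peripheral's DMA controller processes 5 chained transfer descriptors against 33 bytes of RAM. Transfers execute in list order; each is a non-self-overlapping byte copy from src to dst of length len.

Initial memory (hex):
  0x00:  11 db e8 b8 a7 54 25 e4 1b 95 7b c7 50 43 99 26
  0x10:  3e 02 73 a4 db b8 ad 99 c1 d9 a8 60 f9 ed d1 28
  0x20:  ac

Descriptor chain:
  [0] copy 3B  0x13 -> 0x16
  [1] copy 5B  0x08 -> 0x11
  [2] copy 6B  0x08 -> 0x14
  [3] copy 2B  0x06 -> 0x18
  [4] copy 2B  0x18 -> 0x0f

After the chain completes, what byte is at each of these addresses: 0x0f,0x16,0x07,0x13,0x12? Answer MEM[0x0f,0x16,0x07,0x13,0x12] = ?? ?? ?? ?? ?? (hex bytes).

[0] 0x13->0x16 len=3 : a4 db b8
[1] 0x08->0x11 len=5 : 1b 95 7b c7 50
[2] 0x08->0x14 len=6 : 1b 95 7b c7 50 43
[3] 0x06->0x18 len=2 : 25 e4
[4] 0x18->0x0f len=2 : 25 e4
query mem[0x0f]=0x25, mem[0x16]=0x7b, mem[0x07]=0xe4, mem[0x13]=0x7b, mem[0x12]=0x95

MEM[0x0f,0x16,0x07,0x13,0x12] = 25 7b e4 7b 95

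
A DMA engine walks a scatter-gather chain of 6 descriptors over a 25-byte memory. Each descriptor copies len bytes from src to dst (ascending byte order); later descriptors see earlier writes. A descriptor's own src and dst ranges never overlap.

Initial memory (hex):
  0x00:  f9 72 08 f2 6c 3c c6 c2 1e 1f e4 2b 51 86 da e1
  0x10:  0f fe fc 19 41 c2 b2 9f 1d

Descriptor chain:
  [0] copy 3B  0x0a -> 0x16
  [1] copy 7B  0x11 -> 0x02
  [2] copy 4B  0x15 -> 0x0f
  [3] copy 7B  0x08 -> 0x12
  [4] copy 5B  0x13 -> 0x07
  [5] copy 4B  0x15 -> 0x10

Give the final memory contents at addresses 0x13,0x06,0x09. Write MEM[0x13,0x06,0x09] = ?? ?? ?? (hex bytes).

[0] 0x0a->0x16 len=3 : e4 2b 51
[1] 0x11->0x02 len=7 : fe fc 19 41 c2 e4 2b
[2] 0x15->0x0f len=4 : c2 e4 2b 51
[3] 0x08->0x12 len=7 : 2b 1f e4 2b 51 86 da
[4] 0x13->0x07 len=5 : 1f e4 2b 51 86
[5] 0x15->0x10 len=4 : 2b 51 86 da
query mem[0x13]=0xda, mem[0x06]=0xc2, mem[0x09]=0x2b

MEM[0x13,0x06,0x09] = da c2 2b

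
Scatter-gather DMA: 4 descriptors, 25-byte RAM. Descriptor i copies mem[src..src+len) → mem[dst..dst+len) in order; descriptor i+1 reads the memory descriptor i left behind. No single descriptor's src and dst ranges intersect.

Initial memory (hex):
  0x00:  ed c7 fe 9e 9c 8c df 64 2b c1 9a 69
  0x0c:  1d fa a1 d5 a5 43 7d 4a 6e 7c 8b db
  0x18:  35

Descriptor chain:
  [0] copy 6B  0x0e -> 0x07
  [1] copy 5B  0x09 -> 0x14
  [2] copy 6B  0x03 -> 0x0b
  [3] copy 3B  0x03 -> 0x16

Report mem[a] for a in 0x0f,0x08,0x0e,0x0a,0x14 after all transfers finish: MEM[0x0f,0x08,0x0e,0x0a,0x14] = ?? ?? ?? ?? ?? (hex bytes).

MEM[0x0f,0x08,0x0e,0x0a,0x14] = a1 d5 df 43 a5

D0: mem[0x07..0x0c] <- [a1 d5 a5 43 7d 4a]
D1: mem[0x14..0x18] <- [a5 43 7d 4a fa]
D2: mem[0x0b..0x10] <- [9e 9c 8c df a1 d5]
D3: mem[0x16..0x18] <- [9e 9c 8c]
query mem[0x0f]=0xa1, mem[0x08]=0xd5, mem[0x0e]=0xdf, mem[0x0a]=0x43, mem[0x14]=0xa5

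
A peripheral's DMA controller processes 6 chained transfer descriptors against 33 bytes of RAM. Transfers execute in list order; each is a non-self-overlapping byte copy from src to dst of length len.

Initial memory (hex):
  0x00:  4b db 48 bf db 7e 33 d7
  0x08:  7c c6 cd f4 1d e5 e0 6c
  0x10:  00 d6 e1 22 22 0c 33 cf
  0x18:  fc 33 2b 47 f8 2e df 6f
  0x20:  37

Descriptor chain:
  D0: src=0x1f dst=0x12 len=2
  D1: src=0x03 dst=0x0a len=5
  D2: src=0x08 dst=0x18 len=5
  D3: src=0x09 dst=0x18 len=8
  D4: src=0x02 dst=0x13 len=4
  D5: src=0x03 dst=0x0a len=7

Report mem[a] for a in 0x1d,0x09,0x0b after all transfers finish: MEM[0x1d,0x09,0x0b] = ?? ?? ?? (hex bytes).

MEM[0x1d,0x09,0x0b] = d7 c6 db

[0] 0x1f->0x12 len=2 : 6f 37
[1] 0x03->0x0a len=5 : bf db 7e 33 d7
[2] 0x08->0x18 len=5 : 7c c6 bf db 7e
[3] 0x09->0x18 len=8 : c6 bf db 7e 33 d7 6c 00
[4] 0x02->0x13 len=4 : 48 bf db 7e
[5] 0x03->0x0a len=7 : bf db 7e 33 d7 7c c6
query mem[0x1d]=0xd7, mem[0x09]=0xc6, mem[0x0b]=0xdb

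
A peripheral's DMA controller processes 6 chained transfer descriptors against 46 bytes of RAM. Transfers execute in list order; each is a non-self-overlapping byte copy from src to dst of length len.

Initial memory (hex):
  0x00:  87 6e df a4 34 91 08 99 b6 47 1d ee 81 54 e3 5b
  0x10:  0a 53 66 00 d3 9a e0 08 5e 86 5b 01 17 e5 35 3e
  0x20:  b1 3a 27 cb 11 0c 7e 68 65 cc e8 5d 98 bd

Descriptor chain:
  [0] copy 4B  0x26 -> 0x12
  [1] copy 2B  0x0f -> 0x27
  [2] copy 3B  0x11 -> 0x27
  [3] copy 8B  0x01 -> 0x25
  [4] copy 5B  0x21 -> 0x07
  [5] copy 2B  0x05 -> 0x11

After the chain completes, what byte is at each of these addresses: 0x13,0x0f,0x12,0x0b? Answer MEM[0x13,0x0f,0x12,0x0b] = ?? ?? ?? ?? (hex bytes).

MEM[0x13,0x0f,0x12,0x0b] = 68 5b 08 6e

D0: mem[0x12..0x15] <- [7e 68 65 cc]
D1: mem[0x27..0x28] <- [5b 0a]
D2: mem[0x27..0x29] <- [53 7e 68]
D3: mem[0x25..0x2c] <- [6e df a4 34 91 08 99 b6]
D4: mem[0x07..0x0b] <- [3a 27 cb 11 6e]
D5: mem[0x11..0x12] <- [91 08]
query mem[0x13]=0x68, mem[0x0f]=0x5b, mem[0x12]=0x08, mem[0x0b]=0x6e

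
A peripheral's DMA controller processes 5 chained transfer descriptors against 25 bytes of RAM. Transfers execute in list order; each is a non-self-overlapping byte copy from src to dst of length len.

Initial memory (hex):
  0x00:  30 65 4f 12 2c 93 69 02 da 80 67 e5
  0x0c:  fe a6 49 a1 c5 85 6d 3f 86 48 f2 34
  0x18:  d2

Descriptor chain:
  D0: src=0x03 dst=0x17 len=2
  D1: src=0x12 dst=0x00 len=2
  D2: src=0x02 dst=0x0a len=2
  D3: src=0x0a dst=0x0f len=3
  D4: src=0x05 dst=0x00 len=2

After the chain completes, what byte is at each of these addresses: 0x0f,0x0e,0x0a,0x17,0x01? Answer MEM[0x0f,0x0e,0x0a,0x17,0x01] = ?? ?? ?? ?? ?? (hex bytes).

  after D0: wrote 2B at 0x17 = 122c
  after D1: wrote 2B at 0x00 = 6d3f
  after D2: wrote 2B at 0x0a = 4f12
  after D3: wrote 3B at 0x0f = 4f12fe
  after D4: wrote 2B at 0x00 = 9369
query mem[0x0f]=0x4f, mem[0x0e]=0x49, mem[0x0a]=0x4f, mem[0x17]=0x12, mem[0x01]=0x69

MEM[0x0f,0x0e,0x0a,0x17,0x01] = 4f 49 4f 12 69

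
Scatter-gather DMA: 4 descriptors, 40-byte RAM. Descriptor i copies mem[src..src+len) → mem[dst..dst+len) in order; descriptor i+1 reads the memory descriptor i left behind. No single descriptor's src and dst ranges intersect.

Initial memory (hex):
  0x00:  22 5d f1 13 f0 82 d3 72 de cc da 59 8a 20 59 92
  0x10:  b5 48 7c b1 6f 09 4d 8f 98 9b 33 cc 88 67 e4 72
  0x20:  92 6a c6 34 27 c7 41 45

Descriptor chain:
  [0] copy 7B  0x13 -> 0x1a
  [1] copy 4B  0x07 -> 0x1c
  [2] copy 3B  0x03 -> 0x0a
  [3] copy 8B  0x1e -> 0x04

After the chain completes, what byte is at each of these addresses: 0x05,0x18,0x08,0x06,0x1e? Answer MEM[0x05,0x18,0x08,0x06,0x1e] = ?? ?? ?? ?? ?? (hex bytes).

  after D0: wrote 7B at 0x1a = b16f094d8f989b
  after D1: wrote 4B at 0x1c = 72deccda
  after D2: wrote 3B at 0x0a = 13f082
  after D3: wrote 8B at 0x04 = ccda9b6ac63427c7
query mem[0x05]=0xda, mem[0x18]=0x98, mem[0x08]=0xc6, mem[0x06]=0x9b, mem[0x1e]=0xcc

MEM[0x05,0x18,0x08,0x06,0x1e] = da 98 c6 9b cc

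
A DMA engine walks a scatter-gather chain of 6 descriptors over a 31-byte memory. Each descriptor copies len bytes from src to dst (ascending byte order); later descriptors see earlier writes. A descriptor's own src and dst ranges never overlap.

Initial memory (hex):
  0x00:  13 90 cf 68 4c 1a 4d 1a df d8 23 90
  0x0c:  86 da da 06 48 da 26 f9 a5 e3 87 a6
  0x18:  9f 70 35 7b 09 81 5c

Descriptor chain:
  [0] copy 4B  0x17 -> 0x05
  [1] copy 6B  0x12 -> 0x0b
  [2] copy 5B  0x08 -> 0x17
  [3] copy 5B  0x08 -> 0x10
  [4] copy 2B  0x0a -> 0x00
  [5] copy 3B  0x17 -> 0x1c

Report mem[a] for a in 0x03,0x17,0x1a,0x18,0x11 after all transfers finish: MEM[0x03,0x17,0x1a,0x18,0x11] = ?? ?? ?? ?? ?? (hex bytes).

  after D0: wrote 4B at 0x05 = a69f7035
  after D1: wrote 6B at 0x0b = 26f9a5e387a6
  after D2: wrote 5B at 0x17 = 35d82326f9
  after D3: wrote 5B at 0x10 = 35d82326f9
  after D4: wrote 2B at 0x00 = 2326
  after D5: wrote 3B at 0x1c = 35d823
query mem[0x03]=0x68, mem[0x17]=0x35, mem[0x1a]=0x26, mem[0x18]=0xd8, mem[0x11]=0xd8

MEM[0x03,0x17,0x1a,0x18,0x11] = 68 35 26 d8 d8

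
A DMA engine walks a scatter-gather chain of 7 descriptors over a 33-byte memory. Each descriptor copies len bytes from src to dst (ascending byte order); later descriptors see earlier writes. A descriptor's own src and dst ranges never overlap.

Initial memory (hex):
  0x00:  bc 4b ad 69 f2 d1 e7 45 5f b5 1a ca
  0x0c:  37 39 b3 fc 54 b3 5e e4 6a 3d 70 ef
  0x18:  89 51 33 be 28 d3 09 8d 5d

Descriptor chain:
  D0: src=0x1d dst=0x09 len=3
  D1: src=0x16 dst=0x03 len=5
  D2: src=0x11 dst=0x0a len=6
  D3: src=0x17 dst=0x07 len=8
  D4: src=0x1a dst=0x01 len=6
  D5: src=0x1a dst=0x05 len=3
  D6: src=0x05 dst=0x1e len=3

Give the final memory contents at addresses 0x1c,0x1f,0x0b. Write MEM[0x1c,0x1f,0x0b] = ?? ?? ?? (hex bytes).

D0: mem[0x09..0x0b] <- [d3 09 8d]
D1: mem[0x03..0x07] <- [70 ef 89 51 33]
D2: mem[0x0a..0x0f] <- [b3 5e e4 6a 3d 70]
D3: mem[0x07..0x0e] <- [ef 89 51 33 be 28 d3 09]
D4: mem[0x01..0x06] <- [33 be 28 d3 09 8d]
D5: mem[0x05..0x07] <- [33 be 28]
D6: mem[0x1e..0x20] <- [33 be 28]
query mem[0x1c]=0x28, mem[0x1f]=0xbe, mem[0x0b]=0xbe

MEM[0x1c,0x1f,0x0b] = 28 be be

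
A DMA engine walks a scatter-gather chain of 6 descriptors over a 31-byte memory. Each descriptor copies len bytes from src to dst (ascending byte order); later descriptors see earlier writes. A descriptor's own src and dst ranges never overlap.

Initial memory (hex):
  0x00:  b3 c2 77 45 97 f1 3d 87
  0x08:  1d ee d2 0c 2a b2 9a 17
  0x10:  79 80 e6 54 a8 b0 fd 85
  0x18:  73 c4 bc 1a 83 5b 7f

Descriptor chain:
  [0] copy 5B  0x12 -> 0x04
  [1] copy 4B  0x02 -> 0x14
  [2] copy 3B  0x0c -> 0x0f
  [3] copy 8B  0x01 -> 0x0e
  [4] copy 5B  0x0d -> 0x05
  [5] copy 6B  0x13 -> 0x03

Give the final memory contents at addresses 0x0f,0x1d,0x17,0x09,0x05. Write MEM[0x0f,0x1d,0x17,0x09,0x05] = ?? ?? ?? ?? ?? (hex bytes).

  after D0: wrote 5B at 0x04 = e654a8b0fd
  after D1: wrote 4B at 0x14 = 7745e654
  after D2: wrote 3B at 0x0f = 2ab29a
  after D3: wrote 8B at 0x0e = c27745e654a8b0fd
  after D4: wrote 5B at 0x05 = b2c27745e6
  after D5: wrote 6B at 0x03 = a8b0fde65473
query mem[0x0f]=0x77, mem[0x1d]=0x5b, mem[0x17]=0x54, mem[0x09]=0xe6, mem[0x05]=0xfd

MEM[0x0f,0x1d,0x17,0x09,0x05] = 77 5b 54 e6 fd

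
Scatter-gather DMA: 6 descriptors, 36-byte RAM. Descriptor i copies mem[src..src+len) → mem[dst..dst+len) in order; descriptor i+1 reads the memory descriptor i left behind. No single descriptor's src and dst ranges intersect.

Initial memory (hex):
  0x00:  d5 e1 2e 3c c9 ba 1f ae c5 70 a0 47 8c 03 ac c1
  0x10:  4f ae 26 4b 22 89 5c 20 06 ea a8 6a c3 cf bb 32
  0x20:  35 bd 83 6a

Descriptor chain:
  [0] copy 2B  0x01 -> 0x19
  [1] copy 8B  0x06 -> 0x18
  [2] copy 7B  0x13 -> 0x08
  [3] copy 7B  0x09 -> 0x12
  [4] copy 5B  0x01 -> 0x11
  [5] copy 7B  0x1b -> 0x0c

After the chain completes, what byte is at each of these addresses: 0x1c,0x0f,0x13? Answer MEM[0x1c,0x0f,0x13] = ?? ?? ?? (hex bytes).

MEM[0x1c,0x0f,0x13] = a0 8c 3c

  after D0: wrote 2B at 0x19 = e12e
  after D1: wrote 8B at 0x18 = 1faec570a0478c03
  after D2: wrote 7B at 0x08 = 4b22895c201fae
  after D3: wrote 7B at 0x12 = 22895c201faec1
  after D4: wrote 5B at 0x11 = e12e3cc9ba
  after D5: wrote 7B at 0x0c = 70a0478c0335bd
query mem[0x1c]=0xa0, mem[0x0f]=0x8c, mem[0x13]=0x3c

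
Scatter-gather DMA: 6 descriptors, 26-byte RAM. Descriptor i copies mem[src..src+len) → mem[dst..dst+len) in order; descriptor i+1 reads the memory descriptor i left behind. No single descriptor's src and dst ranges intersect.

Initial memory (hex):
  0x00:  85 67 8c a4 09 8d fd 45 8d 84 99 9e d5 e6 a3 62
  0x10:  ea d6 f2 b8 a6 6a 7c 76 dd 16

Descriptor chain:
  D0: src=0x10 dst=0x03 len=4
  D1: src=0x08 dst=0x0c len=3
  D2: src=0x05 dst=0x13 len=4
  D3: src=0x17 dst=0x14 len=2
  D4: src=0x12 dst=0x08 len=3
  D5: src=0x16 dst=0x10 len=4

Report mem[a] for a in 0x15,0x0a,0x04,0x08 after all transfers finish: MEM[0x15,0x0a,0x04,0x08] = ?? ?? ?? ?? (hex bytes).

D0: mem[0x03..0x06] <- [ea d6 f2 b8]
D1: mem[0x0c..0x0e] <- [8d 84 99]
D2: mem[0x13..0x16] <- [f2 b8 45 8d]
D3: mem[0x14..0x15] <- [76 dd]
D4: mem[0x08..0x0a] <- [f2 f2 76]
D5: mem[0x10..0x13] <- [8d 76 dd 16]
query mem[0x15]=0xdd, mem[0x0a]=0x76, mem[0x04]=0xd6, mem[0x08]=0xf2

MEM[0x15,0x0a,0x04,0x08] = dd 76 d6 f2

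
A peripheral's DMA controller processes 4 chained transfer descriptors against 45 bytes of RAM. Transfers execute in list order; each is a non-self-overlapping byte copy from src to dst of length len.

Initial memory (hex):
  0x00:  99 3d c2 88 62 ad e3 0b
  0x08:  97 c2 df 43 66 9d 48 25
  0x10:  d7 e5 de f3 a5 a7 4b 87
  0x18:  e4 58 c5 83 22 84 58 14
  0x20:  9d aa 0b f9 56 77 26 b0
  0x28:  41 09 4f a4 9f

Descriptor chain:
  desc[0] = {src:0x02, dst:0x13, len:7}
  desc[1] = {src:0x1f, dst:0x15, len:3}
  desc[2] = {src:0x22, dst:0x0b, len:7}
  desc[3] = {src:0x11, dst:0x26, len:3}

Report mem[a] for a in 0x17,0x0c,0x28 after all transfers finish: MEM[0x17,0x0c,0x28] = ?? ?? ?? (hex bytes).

MEM[0x17,0x0c,0x28] = aa f9 c2

  after D0: wrote 7B at 0x13 = c28862ade30b97
  after D1: wrote 3B at 0x15 = 149daa
  after D2: wrote 7B at 0x0b = 0bf9567726b041
  after D3: wrote 3B at 0x26 = 41dec2
query mem[0x17]=0xaa, mem[0x0c]=0xf9, mem[0x28]=0xc2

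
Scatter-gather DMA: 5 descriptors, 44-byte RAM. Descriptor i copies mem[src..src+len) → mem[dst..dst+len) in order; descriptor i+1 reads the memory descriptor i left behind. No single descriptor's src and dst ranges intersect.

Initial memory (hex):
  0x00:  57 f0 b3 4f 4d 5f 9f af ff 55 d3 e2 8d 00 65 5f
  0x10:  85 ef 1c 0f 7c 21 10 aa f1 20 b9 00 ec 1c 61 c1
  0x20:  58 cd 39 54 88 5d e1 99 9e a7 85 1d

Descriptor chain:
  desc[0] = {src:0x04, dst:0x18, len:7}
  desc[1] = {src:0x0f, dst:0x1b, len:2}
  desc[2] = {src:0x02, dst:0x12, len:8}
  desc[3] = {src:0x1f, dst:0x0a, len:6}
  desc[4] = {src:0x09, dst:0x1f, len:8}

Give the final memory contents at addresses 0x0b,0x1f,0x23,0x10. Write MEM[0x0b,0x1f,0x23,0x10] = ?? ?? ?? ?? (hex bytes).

MEM[0x0b,0x1f,0x23,0x10] = 58 55 39 85

#0 dst[0x18+7] := {0x4d,0x5f,0x9f,0xaf,0xff,0x55,0xd3}
#1 dst[0x1b+2] := {0x5f,0x85}
#2 dst[0x12+8] := {0xb3,0x4f,0x4d,0x5f,0x9f,0xaf,0xff,0x55}
#3 dst[0x0a+6] := {0xc1,0x58,0xcd,0x39,0x54,0x88}
#4 dst[0x1f+8] := {0x55,0xc1,0x58,0xcd,0x39,0x54,0x88,0x85}
query mem[0x0b]=0x58, mem[0x1f]=0x55, mem[0x23]=0x39, mem[0x10]=0x85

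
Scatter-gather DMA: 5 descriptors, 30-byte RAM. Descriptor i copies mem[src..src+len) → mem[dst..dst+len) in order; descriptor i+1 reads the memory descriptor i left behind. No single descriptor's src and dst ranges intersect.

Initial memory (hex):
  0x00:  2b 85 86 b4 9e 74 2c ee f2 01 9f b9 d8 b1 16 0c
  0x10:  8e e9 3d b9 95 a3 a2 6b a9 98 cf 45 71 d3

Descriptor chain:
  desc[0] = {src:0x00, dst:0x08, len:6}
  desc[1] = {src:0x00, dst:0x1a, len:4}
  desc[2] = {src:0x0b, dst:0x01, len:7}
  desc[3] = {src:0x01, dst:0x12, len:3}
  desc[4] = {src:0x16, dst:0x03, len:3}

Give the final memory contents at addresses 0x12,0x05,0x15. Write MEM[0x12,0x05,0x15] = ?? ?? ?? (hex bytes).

MEM[0x12,0x05,0x15] = b4 a9 a3

D0: mem[0x08..0x0d] <- [2b 85 86 b4 9e 74]
D1: mem[0x1a..0x1d] <- [2b 85 86 b4]
D2: mem[0x01..0x07] <- [b4 9e 74 16 0c 8e e9]
D3: mem[0x12..0x14] <- [b4 9e 74]
D4: mem[0x03..0x05] <- [a2 6b a9]
query mem[0x12]=0xb4, mem[0x05]=0xa9, mem[0x15]=0xa3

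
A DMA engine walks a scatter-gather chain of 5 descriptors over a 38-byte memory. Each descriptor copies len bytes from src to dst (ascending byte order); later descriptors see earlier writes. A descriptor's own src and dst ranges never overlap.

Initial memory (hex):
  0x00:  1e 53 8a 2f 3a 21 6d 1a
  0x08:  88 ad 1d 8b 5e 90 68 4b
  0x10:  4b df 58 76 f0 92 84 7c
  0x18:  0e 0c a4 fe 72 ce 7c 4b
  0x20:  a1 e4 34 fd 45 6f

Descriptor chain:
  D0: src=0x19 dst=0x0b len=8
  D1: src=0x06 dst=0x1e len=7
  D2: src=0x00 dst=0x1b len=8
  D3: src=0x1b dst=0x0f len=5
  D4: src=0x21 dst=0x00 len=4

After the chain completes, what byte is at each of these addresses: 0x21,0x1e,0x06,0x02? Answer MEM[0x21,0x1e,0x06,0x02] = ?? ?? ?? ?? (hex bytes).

D0: mem[0x0b..0x12] <- [0c a4 fe 72 ce 7c 4b a1]
D1: mem[0x1e..0x24] <- [6d 1a 88 ad 1d 0c a4]
D2: mem[0x1b..0x22] <- [1e 53 8a 2f 3a 21 6d 1a]
D3: mem[0x0f..0x13] <- [1e 53 8a 2f 3a]
D4: mem[0x00..0x03] <- [6d 1a 0c a4]
query mem[0x21]=0x6d, mem[0x1e]=0x2f, mem[0x06]=0x6d, mem[0x02]=0x0c

MEM[0x21,0x1e,0x06,0x02] = 6d 2f 6d 0c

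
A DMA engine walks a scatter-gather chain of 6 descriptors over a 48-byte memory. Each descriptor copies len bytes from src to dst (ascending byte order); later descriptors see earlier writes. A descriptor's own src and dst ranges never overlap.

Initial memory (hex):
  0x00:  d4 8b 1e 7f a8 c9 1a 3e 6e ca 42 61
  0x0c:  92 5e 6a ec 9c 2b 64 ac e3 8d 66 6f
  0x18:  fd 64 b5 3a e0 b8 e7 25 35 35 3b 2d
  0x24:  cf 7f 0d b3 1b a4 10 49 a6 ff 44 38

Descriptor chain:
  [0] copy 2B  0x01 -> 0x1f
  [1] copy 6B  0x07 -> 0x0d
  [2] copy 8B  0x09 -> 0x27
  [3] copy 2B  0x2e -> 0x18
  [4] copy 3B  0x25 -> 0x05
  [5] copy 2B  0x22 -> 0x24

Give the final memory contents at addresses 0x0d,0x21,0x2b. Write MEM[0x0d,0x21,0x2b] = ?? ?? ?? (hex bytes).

[0] 0x01->0x1f len=2 : 8b 1e
[1] 0x07->0x0d len=6 : 3e 6e ca 42 61 92
[2] 0x09->0x27 len=8 : ca 42 61 92 3e 6e ca 42
[3] 0x2e->0x18 len=2 : 42 38
[4] 0x25->0x05 len=3 : 7f 0d ca
[5] 0x22->0x24 len=2 : 3b 2d
query mem[0x0d]=0x3e, mem[0x21]=0x35, mem[0x2b]=0x3e

MEM[0x0d,0x21,0x2b] = 3e 35 3e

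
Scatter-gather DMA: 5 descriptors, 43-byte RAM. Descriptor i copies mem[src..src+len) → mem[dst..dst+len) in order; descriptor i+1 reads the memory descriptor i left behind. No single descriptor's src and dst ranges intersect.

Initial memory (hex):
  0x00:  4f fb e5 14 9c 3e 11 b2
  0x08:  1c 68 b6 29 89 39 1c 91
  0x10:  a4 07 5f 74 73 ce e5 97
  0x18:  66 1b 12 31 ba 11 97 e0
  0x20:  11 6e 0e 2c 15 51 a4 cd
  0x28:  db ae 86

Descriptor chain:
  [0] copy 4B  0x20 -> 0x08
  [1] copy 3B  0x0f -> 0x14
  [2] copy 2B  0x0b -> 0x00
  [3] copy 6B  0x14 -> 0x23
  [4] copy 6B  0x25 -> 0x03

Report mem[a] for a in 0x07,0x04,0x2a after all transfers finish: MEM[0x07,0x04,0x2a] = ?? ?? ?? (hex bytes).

#0 dst[0x08+4] := {0x11,0x6e,0x0e,0x2c}
#1 dst[0x14+3] := {0x91,0xa4,0x07}
#2 dst[0x00+2] := {0x2c,0x89}
#3 dst[0x23+6] := {0x91,0xa4,0x07,0x97,0x66,0x1b}
#4 dst[0x03+6] := {0x07,0x97,0x66,0x1b,0xae,0x86}
query mem[0x07]=0xae, mem[0x04]=0x97, mem[0x2a]=0x86

MEM[0x07,0x04,0x2a] = ae 97 86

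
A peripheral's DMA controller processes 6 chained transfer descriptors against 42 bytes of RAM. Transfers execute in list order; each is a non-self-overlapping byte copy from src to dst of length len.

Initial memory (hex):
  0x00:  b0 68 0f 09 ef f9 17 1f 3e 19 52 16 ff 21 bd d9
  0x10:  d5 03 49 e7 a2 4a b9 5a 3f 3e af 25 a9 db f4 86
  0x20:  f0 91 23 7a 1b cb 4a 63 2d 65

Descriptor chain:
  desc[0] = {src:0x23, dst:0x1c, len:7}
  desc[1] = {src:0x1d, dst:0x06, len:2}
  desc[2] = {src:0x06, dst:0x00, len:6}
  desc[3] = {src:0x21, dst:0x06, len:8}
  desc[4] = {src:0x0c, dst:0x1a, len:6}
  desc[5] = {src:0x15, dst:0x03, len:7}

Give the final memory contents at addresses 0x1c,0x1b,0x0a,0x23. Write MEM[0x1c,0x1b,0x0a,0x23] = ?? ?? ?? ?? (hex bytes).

MEM[0x1c,0x1b,0x0a,0x23] = bd 2d cb 7a

[0] 0x23->0x1c len=7 : 7a 1b cb 4a 63 2d 65
[1] 0x1d->0x06 len=2 : 1b cb
[2] 0x06->0x00 len=6 : 1b cb 3e 19 52 16
[3] 0x21->0x06 len=8 : 2d 65 7a 1b cb 4a 63 2d
[4] 0x0c->0x1a len=6 : 63 2d bd d9 d5 03
[5] 0x15->0x03 len=7 : 4a b9 5a 3f 3e 63 2d
query mem[0x1c]=0xbd, mem[0x1b]=0x2d, mem[0x0a]=0xcb, mem[0x23]=0x7a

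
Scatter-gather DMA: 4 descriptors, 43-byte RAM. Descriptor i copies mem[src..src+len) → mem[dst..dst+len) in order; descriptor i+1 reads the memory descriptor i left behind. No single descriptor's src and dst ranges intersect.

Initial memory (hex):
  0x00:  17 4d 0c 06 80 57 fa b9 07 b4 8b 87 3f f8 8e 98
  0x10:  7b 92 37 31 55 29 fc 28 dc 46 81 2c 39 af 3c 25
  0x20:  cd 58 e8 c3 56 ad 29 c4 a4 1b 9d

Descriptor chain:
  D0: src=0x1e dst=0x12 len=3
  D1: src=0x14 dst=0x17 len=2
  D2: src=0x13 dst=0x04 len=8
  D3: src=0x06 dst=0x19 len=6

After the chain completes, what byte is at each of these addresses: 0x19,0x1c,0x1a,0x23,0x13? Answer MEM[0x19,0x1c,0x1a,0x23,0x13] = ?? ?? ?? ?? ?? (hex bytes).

D0: mem[0x12..0x14] <- [3c 25 cd]
D1: mem[0x17..0x18] <- [cd 29]
D2: mem[0x04..0x0b] <- [25 cd 29 fc cd 29 46 81]
D3: mem[0x19..0x1e] <- [29 fc cd 29 46 81]
query mem[0x19]=0x29, mem[0x1c]=0x29, mem[0x1a]=0xfc, mem[0x23]=0xc3, mem[0x13]=0x25

MEM[0x19,0x1c,0x1a,0x23,0x13] = 29 29 fc c3 25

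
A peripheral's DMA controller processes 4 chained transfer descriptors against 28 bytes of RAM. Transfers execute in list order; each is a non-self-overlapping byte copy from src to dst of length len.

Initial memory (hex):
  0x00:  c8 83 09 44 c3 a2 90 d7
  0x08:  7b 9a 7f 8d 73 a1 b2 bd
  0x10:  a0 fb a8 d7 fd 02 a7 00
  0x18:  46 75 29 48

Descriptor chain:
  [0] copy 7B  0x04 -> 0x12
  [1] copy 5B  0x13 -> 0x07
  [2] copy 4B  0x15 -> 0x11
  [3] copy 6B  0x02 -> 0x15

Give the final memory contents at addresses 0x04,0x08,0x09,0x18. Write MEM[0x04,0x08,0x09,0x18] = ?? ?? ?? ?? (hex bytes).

MEM[0x04,0x08,0x09,0x18] = c3 90 d7 a2

[0] 0x04->0x12 len=7 : c3 a2 90 d7 7b 9a 7f
[1] 0x13->0x07 len=5 : a2 90 d7 7b 9a
[2] 0x15->0x11 len=4 : d7 7b 9a 7f
[3] 0x02->0x15 len=6 : 09 44 c3 a2 90 a2
query mem[0x04]=0xc3, mem[0x08]=0x90, mem[0x09]=0xd7, mem[0x18]=0xa2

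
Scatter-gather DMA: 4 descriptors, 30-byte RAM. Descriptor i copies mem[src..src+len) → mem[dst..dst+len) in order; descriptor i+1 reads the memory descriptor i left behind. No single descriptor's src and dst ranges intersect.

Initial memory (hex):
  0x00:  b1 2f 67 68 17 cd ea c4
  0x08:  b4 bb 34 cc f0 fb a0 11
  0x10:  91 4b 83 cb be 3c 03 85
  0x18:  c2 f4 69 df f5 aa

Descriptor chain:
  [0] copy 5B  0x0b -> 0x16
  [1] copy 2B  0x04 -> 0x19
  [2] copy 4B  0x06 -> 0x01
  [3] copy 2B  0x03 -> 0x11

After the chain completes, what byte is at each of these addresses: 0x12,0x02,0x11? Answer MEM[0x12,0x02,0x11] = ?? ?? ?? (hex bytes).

MEM[0x12,0x02,0x11] = bb c4 b4

[0] 0x0b->0x16 len=5 : cc f0 fb a0 11
[1] 0x04->0x19 len=2 : 17 cd
[2] 0x06->0x01 len=4 : ea c4 b4 bb
[3] 0x03->0x11 len=2 : b4 bb
query mem[0x12]=0xbb, mem[0x02]=0xc4, mem[0x11]=0xb4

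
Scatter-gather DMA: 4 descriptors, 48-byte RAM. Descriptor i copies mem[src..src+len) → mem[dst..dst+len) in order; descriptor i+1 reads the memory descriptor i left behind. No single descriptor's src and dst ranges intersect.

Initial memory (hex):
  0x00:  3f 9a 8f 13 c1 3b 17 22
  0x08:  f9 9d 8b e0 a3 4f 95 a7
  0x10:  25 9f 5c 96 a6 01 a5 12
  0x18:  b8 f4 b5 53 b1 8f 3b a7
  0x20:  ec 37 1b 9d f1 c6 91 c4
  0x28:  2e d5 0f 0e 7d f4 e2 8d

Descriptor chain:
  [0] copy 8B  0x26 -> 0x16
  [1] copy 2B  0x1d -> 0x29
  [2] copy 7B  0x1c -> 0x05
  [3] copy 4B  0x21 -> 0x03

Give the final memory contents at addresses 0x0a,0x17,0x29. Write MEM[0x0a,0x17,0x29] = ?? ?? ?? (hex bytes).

#0 dst[0x16+8] := {0x91,0xc4,0x2e,0xd5,0x0f,0x0e,0x7d,0xf4}
#1 dst[0x29+2] := {0xf4,0x3b}
#2 dst[0x05+7] := {0x7d,0xf4,0x3b,0xa7,0xec,0x37,0x1b}
#3 dst[0x03+4] := {0x37,0x1b,0x9d,0xf1}
query mem[0x0a]=0x37, mem[0x17]=0xc4, mem[0x29]=0xf4

MEM[0x0a,0x17,0x29] = 37 c4 f4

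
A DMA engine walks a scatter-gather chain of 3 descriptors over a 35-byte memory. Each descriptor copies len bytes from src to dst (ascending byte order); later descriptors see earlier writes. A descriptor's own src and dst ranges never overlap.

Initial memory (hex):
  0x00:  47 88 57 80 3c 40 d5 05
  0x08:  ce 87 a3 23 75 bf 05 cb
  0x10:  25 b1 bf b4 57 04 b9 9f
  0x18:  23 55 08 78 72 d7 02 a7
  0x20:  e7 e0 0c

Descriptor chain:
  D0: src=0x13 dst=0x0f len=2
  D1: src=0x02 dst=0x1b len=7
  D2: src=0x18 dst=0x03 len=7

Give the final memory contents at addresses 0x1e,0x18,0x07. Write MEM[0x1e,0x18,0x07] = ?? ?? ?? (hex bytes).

#0 dst[0x0f+2] := {0xb4,0x57}
#1 dst[0x1b+7] := {0x57,0x80,0x3c,0x40,0xd5,0x05,0xce}
#2 dst[0x03+7] := {0x23,0x55,0x08,0x57,0x80,0x3c,0x40}
query mem[0x1e]=0x40, mem[0x18]=0x23, mem[0x07]=0x80

MEM[0x1e,0x18,0x07] = 40 23 80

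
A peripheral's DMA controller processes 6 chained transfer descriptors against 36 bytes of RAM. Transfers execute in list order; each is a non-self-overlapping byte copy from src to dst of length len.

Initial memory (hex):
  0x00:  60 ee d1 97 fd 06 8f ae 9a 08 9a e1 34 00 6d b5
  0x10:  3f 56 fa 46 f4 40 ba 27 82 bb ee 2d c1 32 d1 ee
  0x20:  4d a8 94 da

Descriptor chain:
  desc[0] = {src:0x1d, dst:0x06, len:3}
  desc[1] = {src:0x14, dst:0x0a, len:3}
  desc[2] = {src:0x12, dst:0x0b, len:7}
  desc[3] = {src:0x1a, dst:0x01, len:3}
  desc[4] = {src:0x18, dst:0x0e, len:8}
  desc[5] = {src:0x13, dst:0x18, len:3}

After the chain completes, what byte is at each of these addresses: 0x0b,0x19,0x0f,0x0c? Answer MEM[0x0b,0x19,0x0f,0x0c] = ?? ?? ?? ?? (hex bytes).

D0: mem[0x06..0x08] <- [32 d1 ee]
D1: mem[0x0a..0x0c] <- [f4 40 ba]
D2: mem[0x0b..0x11] <- [fa 46 f4 40 ba 27 82]
D3: mem[0x01..0x03] <- [ee 2d c1]
D4: mem[0x0e..0x15] <- [82 bb ee 2d c1 32 d1 ee]
D5: mem[0x18..0x1a] <- [32 d1 ee]
query mem[0x0b]=0xfa, mem[0x19]=0xd1, mem[0x0f]=0xbb, mem[0x0c]=0x46

MEM[0x0b,0x19,0x0f,0x0c] = fa d1 bb 46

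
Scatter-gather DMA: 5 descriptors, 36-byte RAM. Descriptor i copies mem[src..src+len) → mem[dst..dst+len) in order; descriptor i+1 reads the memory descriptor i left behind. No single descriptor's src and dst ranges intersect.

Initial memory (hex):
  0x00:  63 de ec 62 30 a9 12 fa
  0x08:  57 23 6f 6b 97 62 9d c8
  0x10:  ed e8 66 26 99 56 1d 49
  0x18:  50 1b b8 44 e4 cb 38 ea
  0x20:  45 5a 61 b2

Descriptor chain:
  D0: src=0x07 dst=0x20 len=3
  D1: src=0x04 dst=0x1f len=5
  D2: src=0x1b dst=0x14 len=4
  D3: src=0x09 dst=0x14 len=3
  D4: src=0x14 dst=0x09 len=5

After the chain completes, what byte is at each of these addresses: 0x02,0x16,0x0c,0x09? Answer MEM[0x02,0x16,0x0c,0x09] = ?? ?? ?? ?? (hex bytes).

#0 dst[0x20+3] := {0xfa,0x57,0x23}
#1 dst[0x1f+5] := {0x30,0xa9,0x12,0xfa,0x57}
#2 dst[0x14+4] := {0x44,0xe4,0xcb,0x38}
#3 dst[0x14+3] := {0x23,0x6f,0x6b}
#4 dst[0x09+5] := {0x23,0x6f,0x6b,0x38,0x50}
query mem[0x02]=0xec, mem[0x16]=0x6b, mem[0x0c]=0x38, mem[0x09]=0x23

MEM[0x02,0x16,0x0c,0x09] = ec 6b 38 23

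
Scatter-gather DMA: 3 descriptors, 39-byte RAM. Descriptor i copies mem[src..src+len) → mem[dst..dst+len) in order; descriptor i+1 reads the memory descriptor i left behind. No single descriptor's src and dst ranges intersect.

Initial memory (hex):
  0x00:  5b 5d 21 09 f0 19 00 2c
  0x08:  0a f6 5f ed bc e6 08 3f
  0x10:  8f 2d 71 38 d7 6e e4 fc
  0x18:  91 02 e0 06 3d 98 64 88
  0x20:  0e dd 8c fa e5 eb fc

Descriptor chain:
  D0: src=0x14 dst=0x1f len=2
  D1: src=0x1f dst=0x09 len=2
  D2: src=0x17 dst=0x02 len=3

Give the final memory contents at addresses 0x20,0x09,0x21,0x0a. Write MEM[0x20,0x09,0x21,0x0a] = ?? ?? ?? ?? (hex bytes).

[0] 0x14->0x1f len=2 : d7 6e
[1] 0x1f->0x09 len=2 : d7 6e
[2] 0x17->0x02 len=3 : fc 91 02
query mem[0x20]=0x6e, mem[0x09]=0xd7, mem[0x21]=0xdd, mem[0x0a]=0x6e

MEM[0x20,0x09,0x21,0x0a] = 6e d7 dd 6e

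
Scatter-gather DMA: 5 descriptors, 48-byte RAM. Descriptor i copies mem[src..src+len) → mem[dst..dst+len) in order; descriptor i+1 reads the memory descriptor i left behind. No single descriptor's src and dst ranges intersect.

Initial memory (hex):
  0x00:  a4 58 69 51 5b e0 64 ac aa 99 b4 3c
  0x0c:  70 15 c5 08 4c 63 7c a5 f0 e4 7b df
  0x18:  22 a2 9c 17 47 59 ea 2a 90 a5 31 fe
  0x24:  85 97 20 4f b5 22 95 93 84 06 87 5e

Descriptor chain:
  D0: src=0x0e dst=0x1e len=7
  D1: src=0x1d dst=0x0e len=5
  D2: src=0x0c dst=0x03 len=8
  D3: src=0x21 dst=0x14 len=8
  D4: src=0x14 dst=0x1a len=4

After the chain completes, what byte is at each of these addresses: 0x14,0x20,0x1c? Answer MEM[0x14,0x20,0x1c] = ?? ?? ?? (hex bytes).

MEM[0x14,0x20,0x1c] = 63 4c a5

#0 dst[0x1e+7] := {0xc5,0x08,0x4c,0x63,0x7c,0xa5,0xf0}
#1 dst[0x0e+5] := {0x59,0xc5,0x08,0x4c,0x63}
#2 dst[0x03+8] := {0x70,0x15,0x59,0xc5,0x08,0x4c,0x63,0xa5}
#3 dst[0x14+8] := {0x63,0x7c,0xa5,0xf0,0x97,0x20,0x4f,0xb5}
#4 dst[0x1a+4] := {0x63,0x7c,0xa5,0xf0}
query mem[0x14]=0x63, mem[0x20]=0x4c, mem[0x1c]=0xa5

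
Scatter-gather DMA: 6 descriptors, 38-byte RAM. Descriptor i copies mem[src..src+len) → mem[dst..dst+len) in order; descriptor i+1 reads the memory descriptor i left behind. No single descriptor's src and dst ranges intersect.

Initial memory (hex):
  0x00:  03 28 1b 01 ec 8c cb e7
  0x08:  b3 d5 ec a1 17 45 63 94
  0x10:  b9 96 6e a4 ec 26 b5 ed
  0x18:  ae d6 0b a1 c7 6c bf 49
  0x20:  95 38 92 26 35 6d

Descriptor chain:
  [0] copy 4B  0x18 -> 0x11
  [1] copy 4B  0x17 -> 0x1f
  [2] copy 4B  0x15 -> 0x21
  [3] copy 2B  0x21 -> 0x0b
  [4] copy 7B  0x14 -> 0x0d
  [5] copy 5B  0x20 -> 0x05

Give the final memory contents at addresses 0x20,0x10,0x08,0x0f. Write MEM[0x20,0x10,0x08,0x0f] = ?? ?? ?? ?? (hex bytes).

MEM[0x20,0x10,0x08,0x0f] = ae ed ed b5

[0] 0x18->0x11 len=4 : ae d6 0b a1
[1] 0x17->0x1f len=4 : ed ae d6 0b
[2] 0x15->0x21 len=4 : 26 b5 ed ae
[3] 0x21->0x0b len=2 : 26 b5
[4] 0x14->0x0d len=7 : a1 26 b5 ed ae d6 0b
[5] 0x20->0x05 len=5 : ae 26 b5 ed ae
query mem[0x20]=0xae, mem[0x10]=0xed, mem[0x08]=0xed, mem[0x0f]=0xb5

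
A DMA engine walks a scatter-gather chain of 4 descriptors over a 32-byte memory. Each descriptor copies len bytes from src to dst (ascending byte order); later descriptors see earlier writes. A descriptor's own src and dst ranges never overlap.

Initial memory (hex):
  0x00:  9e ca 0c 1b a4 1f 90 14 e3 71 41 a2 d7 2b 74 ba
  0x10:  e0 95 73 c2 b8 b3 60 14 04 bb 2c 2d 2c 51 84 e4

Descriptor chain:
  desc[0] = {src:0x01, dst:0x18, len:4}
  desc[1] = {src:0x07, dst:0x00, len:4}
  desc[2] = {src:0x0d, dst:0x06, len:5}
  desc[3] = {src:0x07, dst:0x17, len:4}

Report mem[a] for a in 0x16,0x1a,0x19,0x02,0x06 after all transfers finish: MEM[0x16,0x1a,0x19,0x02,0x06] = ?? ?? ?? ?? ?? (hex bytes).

D0: mem[0x18..0x1b] <- [ca 0c 1b a4]
D1: mem[0x00..0x03] <- [14 e3 71 41]
D2: mem[0x06..0x0a] <- [2b 74 ba e0 95]
D3: mem[0x17..0x1a] <- [74 ba e0 95]
query mem[0x16]=0x60, mem[0x1a]=0x95, mem[0x19]=0xe0, mem[0x02]=0x71, mem[0x06]=0x2b

MEM[0x16,0x1a,0x19,0x02,0x06] = 60 95 e0 71 2b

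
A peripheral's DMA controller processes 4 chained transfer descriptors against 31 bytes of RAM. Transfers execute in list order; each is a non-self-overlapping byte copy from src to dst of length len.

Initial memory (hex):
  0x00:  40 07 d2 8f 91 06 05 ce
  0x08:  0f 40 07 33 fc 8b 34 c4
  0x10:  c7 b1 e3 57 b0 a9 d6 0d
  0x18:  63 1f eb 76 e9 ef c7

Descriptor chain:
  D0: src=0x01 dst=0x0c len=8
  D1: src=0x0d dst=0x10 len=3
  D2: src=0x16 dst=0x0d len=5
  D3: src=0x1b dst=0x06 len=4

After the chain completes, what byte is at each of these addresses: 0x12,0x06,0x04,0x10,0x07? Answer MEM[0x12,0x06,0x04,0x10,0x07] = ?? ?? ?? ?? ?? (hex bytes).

[0] 0x01->0x0c len=8 : 07 d2 8f 91 06 05 ce 0f
[1] 0x0d->0x10 len=3 : d2 8f 91
[2] 0x16->0x0d len=5 : d6 0d 63 1f eb
[3] 0x1b->0x06 len=4 : 76 e9 ef c7
query mem[0x12]=0x91, mem[0x06]=0x76, mem[0x04]=0x91, mem[0x10]=0x1f, mem[0x07]=0xe9

MEM[0x12,0x06,0x04,0x10,0x07] = 91 76 91 1f e9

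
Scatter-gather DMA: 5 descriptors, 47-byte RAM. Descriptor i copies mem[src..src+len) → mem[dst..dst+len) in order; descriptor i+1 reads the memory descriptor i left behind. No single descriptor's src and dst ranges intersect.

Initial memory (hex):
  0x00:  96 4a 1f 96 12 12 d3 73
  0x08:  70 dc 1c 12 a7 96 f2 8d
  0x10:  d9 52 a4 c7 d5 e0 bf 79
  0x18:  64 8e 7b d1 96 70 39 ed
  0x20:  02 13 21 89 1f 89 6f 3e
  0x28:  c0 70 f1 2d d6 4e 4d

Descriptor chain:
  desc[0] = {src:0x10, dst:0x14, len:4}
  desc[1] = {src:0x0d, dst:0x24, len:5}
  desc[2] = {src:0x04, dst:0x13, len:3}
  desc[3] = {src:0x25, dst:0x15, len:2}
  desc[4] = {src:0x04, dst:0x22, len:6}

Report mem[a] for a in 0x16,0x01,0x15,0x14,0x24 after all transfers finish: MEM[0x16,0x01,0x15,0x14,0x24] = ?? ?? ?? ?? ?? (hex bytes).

  after D0: wrote 4B at 0x14 = d952a4c7
  after D1: wrote 5B at 0x24 = 96f28dd952
  after D2: wrote 3B at 0x13 = 1212d3
  after D3: wrote 2B at 0x15 = f28d
  after D4: wrote 6B at 0x22 = 1212d37370dc
query mem[0x16]=0x8d, mem[0x01]=0x4a, mem[0x15]=0xf2, mem[0x14]=0x12, mem[0x24]=0xd3

MEM[0x16,0x01,0x15,0x14,0x24] = 8d 4a f2 12 d3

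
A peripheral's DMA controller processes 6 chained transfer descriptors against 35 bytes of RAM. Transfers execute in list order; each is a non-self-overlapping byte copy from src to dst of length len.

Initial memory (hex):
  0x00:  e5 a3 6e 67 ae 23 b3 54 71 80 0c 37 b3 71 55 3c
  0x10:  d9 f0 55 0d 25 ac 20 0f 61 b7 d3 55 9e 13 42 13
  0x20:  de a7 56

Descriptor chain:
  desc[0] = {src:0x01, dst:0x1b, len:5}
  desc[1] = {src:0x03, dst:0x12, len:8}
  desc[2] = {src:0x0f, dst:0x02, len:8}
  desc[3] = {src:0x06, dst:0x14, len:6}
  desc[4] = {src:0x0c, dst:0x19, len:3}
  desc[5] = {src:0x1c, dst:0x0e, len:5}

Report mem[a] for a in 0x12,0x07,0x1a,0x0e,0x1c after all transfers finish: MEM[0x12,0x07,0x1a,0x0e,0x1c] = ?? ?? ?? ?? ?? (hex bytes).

[0] 0x01->0x1b len=5 : a3 6e 67 ae 23
[1] 0x03->0x12 len=8 : 67 ae 23 b3 54 71 80 0c
[2] 0x0f->0x02 len=8 : 3c d9 f0 67 ae 23 b3 54
[3] 0x06->0x14 len=6 : ae 23 b3 54 0c 37
[4] 0x0c->0x19 len=3 : b3 71 55
[5] 0x1c->0x0e len=5 : 6e 67 ae 23 de
query mem[0x12]=0xde, mem[0x07]=0x23, mem[0x1a]=0x71, mem[0x0e]=0x6e, mem[0x1c]=0x6e

MEM[0x12,0x07,0x1a,0x0e,0x1c] = de 23 71 6e 6e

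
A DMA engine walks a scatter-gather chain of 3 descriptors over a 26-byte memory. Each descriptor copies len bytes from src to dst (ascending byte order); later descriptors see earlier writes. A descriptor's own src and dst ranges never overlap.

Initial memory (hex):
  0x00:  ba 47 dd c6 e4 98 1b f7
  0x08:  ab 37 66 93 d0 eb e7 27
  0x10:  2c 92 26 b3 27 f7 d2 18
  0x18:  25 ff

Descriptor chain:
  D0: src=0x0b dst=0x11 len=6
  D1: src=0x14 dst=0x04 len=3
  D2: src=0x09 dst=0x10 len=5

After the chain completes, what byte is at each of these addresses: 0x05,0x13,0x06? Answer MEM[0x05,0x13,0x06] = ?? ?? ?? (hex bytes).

  after D0: wrote 6B at 0x11 = 93d0ebe7272c
  after D1: wrote 3B at 0x04 = e7272c
  after D2: wrote 5B at 0x10 = 376693d0eb
query mem[0x05]=0x27, mem[0x13]=0xd0, mem[0x06]=0x2c

MEM[0x05,0x13,0x06] = 27 d0 2c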